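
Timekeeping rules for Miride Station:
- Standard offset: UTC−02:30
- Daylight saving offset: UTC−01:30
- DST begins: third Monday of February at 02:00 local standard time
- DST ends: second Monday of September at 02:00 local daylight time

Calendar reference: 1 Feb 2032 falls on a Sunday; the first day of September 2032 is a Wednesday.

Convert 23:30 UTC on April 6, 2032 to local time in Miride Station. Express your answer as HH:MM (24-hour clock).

22:00

1 February 2032 is a Sunday, so the first Monday is February 2 and the third is February 16.
1 September 2032 is a Wednesday, so the first Monday is September 6 and the second is September 13.
At the standard offset (UTC−02:30), 23:30 UTC − 2h30m = 21:00 Miride Station standard time.
Daylight saving runs 16 February – 13 September; the standard-time date in Miride Station, April 6, 2032, is inside that window, so Miride Station is at UTC−01:30.
23:30 UTC − 1h30m = 22:00 local.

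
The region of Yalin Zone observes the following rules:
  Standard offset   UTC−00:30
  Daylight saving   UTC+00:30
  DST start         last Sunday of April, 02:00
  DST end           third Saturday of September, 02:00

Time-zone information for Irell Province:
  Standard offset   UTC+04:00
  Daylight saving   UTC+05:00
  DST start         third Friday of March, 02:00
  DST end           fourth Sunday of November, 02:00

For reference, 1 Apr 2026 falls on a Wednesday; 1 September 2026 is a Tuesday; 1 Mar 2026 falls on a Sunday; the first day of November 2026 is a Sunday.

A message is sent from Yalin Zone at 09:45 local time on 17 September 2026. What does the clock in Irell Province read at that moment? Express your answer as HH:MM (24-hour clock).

14:15

1 April 2026 is a Wednesday, so Sundays fall on 5, 12, 19, 26; the last is April 26.
1 September 2026 is a Tuesday, so the first Saturday is September 5 and the third is September 19.
Daylight saving runs 26 April – 19 September; 17 September 2026 is inside that window, so Yalin Zone is at UTC+00:30.
09:45 Yalin Zone − 0h30m = 09:15 UTC.
1 March 2026 is a Sunday, so the first Friday is March 6 and the third is March 20.
1 November 2026 is a Sunday, so the first Sunday is November 1 and the fourth is November 22.
At the standard offset (UTC+04:00), 09:15 UTC + 4h = 13:15 Irell Province standard time.
The standard-time date in Irell Province, 17 September 2026, lies within the daylight-saving period (20 March – 22 November), so Irell Province is on daylight time, UTC+05:00.
09:15 UTC + 5h = 14:15 Irell Province.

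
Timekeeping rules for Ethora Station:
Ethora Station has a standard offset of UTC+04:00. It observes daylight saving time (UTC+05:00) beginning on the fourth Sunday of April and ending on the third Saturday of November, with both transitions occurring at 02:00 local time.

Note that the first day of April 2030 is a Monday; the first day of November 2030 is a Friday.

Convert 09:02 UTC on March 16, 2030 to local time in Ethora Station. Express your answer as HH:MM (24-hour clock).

1 April 2030 is a Monday, so the first Sunday is April 7 and the fourth is April 28.
1 November 2030 is a Friday, so the first Saturday is November 2 and the third is November 16.
At the standard offset (UTC+04:00), 09:02 UTC + 4h = 13:02 Ethora Station standard time.
The standard-time date in Ethora Station, March 16, 2030, does not fall between 28 April and 16 November, so daylight saving is not in effect and Ethora Station is at UTC+04:00.
09:02 UTC + 4h = 13:02 local.

13:02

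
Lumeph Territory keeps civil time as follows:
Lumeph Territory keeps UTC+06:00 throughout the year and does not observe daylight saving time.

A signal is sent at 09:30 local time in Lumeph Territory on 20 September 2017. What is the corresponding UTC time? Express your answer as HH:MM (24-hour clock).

03:30

Lumeph Territory has no daylight saving, so its offset is UTC+06:00 year-round.
09:30 local − 6h = 03:30 UTC.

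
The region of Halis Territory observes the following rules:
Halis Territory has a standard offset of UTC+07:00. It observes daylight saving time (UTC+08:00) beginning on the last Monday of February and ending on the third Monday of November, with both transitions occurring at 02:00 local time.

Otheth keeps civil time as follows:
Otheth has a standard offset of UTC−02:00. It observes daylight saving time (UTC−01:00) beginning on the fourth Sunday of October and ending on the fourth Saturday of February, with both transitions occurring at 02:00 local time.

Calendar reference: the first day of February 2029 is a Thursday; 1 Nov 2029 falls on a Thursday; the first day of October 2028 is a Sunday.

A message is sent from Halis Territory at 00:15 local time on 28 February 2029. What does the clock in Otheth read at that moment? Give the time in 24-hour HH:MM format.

14:15

1 February 2029 is a Thursday, so Mondays fall on 5, 12, 19, 26; the last is February 26.
1 November 2029 is a Thursday, so the first Monday is November 5 and the third is November 19.
28 February 2029 falls between 26 February and 19 November, so daylight saving is in effect and Halis Territory is at UTC+08:00.
00:15 Halis Territory − 8h = 16:15 UTC (rolling into the previous day, 27 February 2029).
1 October 2028 is a Sunday, so the first Sunday is October 1 and the fourth is October 22.
1 February 2029 is a Thursday, so the first Saturday is February 3 and the fourth is February 24.
At the standard offset (UTC−02:00), 16:15 UTC − 2h = 14:15 Otheth standard time.
The standard-time date in Otheth, 27 February 2029, is outside the daylight-saving period (22 October 2028 – 24 February 2029), so Otheth is on standard time, UTC−02:00.
16:15 UTC − 2h = 14:15 Otheth.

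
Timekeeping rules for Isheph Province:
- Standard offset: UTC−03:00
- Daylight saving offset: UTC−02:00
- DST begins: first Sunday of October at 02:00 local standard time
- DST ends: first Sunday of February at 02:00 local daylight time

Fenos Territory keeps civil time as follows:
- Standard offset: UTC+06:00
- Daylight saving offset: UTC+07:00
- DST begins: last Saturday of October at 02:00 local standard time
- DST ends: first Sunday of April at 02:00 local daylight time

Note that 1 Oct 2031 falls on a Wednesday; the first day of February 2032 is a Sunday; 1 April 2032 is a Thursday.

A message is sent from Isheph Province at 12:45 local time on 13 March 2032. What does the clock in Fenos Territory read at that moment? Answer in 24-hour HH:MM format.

22:45

1 October 2031 is a Wednesday, so the first Sunday is October 5.
1 February 2032 is a Sunday, so the first Sunday is February 1.
13 March 2032 is outside the daylight-saving period (5 October 2031 – 1 February 2032), so Isheph Province is on standard time, UTC−03:00.
12:45 Isheph Province + 3h = 15:45 UTC.
1 October 2031 is a Wednesday, so Saturdays fall on 4, 11, 18, 25; the last is October 25.
1 April 2032 is a Thursday, so the first Sunday is April 4.
At the standard offset (UTC+06:00), 15:45 UTC + 6h = 21:45 Fenos Territory standard time.
Daylight saving runs 25 October 2031 – 4 April 2032; the standard-time date in Fenos Territory, 13 March 2032, is inside that window, so Fenos Territory is at UTC+07:00.
15:45 UTC + 7h = 22:45 Fenos Territory.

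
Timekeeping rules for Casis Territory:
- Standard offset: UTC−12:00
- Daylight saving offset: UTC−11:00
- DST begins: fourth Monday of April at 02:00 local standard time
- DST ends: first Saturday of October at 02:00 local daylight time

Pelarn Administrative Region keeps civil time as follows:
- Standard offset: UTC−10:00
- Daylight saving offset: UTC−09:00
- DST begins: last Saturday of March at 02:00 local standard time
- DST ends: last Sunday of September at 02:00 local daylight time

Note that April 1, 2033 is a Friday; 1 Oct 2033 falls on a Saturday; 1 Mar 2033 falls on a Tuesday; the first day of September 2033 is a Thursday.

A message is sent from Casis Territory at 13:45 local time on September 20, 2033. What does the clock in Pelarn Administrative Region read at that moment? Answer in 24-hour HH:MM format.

1 April 2033 is a Friday, so the first Monday is April 4 and the fourth is April 25.
1 October 2033 is a Saturday, so the first Saturday is October 1.
September 20, 2033 falls between 25 April and 1 October, so daylight saving is in effect and Casis Territory is at UTC−11:00.
13:45 Casis Territory + 11h = 00:45 UTC (rolling into the next day, 21 September 2033).
1 March 2033 is a Tuesday, so Saturdays fall on 5, 12, 19, 26; the last is March 26.
1 September 2033 is a Thursday, so Sundays fall on 4, 11, 18, 25; the last is September 25.
At the standard offset (UTC−10:00), 00:45 UTC − 10h = 14:45 Pelarn Administrative Region standard time (rolling into the previous day, 20 September 2033).
The standard-time date in Pelarn Administrative Region, September 20, 2033, falls between 26 March and 25 September, so daylight saving is in effect and Pelarn Administrative Region is at UTC−09:00.
00:45 UTC − 9h = 15:45 Pelarn Administrative Region (rolling into the previous day, 20 September 2033).

15:45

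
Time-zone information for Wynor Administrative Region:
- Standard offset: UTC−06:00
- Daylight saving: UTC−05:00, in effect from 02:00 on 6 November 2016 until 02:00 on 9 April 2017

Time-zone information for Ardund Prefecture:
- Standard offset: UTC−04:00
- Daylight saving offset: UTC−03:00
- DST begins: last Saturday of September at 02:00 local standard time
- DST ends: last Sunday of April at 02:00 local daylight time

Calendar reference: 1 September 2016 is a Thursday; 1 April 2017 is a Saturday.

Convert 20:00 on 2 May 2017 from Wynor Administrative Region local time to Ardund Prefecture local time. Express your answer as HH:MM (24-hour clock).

22:00

2 May 2017 does not fall between 6 November 2016 and 9 April 2017, so daylight saving is not in effect and Wynor Administrative Region is at UTC−06:00.
20:00 Wynor Administrative Region + 6h = 02:00 UTC (rolling into the next day, 3 May 2017).
1 September 2016 is a Thursday, so Saturdays fall on 3, 10, 17, 24; the last is September 24.
1 April 2017 is a Saturday, so Sundays fall on 2, 9, 16, 23, 30; the last is April 30.
At the standard offset (UTC−04:00), 02:00 UTC − 4h = 22:00 Ardund Prefecture standard time (rolling into the previous day, 2 May 2017).
The standard-time date in Ardund Prefecture, 2 May 2017, does not fall between 24 September 2016 and 30 April 2017, so daylight saving is not in effect and Ardund Prefecture is at UTC−04:00.
02:00 UTC − 4h = 22:00 Ardund Prefecture (rolling into the previous day, 2 May 2017).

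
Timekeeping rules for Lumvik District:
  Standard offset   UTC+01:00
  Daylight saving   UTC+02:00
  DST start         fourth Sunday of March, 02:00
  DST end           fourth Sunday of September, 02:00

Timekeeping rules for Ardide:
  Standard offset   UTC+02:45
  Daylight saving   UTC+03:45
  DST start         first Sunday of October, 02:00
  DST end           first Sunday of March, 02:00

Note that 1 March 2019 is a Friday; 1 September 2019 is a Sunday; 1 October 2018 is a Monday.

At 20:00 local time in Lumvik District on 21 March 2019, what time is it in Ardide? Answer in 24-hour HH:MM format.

21:45

1 March 2019 is a Friday, so the first Sunday is March 3 and the fourth is March 24.
1 September 2019 is a Sunday, so the first Sunday is September 1 and the fourth is September 22.
21 March 2019 is outside the daylight-saving period (24 March – 22 September), so Lumvik District is on standard time, UTC+01:00.
20:00 Lumvik District − 1h = 19:00 UTC.
1 October 2018 is a Monday, so the first Sunday is October 7.
1 March 2019 is a Friday, so the first Sunday is March 3.
At the standard offset (UTC+02:45), 19:00 UTC + 2h45m = 21:45 Ardide standard time.
The standard-time date in Ardide, 21 March 2019, is outside the daylight-saving period (7 October 2018 – 3 March 2019), so Ardide is on standard time, UTC+02:45.
19:00 UTC + 2h45m = 21:45 Ardide.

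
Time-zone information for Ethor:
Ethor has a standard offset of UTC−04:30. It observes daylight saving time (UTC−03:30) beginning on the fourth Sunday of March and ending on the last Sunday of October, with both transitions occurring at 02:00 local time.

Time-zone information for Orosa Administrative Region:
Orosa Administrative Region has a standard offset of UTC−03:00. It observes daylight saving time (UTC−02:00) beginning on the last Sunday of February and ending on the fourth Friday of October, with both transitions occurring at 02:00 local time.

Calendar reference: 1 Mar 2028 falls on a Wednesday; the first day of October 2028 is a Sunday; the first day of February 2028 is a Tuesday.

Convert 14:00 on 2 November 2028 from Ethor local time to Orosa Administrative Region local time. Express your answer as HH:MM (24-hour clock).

1 March 2028 is a Wednesday, so the first Sunday is March 5 and the fourth is March 26.
1 October 2028 is a Sunday, so Sundays fall on 1, 8, 15, 22, 29; the last is October 29.
Daylight saving runs 26 March – 29 October; 2 November 2028 is outside that window, so Ethor is on standard time at UTC−04:30.
14:00 Ethor + 4h30m = 18:30 UTC.
1 February 2028 is a Tuesday, so Sundays fall on 6, 13, 20, 27; the last is February 27.
1 October 2028 is a Sunday, so the first Friday is October 6 and the fourth is October 27.
At the standard offset (UTC−03:00), 18:30 UTC − 3h = 15:30 Orosa Administrative Region standard time.
The standard-time date in Orosa Administrative Region, 2 November 2028, does not fall between 27 February and 27 October, so daylight saving is not in effect and Orosa Administrative Region is at UTC−03:00.
18:30 UTC − 3h = 15:30 Orosa Administrative Region.

15:30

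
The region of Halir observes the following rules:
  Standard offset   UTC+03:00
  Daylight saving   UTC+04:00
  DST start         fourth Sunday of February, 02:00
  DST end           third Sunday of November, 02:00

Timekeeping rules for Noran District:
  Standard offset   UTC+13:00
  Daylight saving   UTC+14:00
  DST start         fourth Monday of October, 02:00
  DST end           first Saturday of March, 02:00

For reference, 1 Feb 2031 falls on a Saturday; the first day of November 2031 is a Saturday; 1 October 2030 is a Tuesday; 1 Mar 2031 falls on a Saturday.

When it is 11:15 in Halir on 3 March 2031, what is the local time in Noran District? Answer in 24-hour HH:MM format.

1 February 2031 is a Saturday, so the first Sunday is February 2 and the fourth is February 23.
1 November 2031 is a Saturday, so the first Sunday is November 2 and the third is November 16.
Daylight saving runs 23 February – 16 November; 3 March 2031 is inside that window, so Halir is at UTC+04:00.
11:15 Halir − 4h = 07:15 UTC.
1 October 2030 is a Tuesday, so the first Monday is October 7 and the fourth is October 28.
1 March 2031 is a Saturday, so the first Saturday is March 1.
At the standard offset (UTC+13:00), 07:15 UTC + 13h = 20:15 Noran District standard time.
Daylight saving runs 28 October 2030 – 1 March 2031; the standard-time date in Noran District, 3 March 2031, is outside that window, so Noran District is on standard time at UTC+13:00.
07:15 UTC + 13h = 20:15 Noran District.

20:15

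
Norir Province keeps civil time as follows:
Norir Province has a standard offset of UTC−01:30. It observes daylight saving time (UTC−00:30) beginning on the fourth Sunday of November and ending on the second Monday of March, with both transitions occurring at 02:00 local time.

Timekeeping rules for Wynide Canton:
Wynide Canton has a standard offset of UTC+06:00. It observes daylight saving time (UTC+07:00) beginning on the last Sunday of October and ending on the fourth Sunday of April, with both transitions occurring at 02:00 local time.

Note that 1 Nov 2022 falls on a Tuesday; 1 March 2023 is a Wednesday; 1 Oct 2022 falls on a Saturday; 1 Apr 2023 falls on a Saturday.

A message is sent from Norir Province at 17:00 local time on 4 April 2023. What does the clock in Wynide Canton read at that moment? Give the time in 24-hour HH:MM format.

01:30

1 November 2022 is a Tuesday, so the first Sunday is November 6 and the fourth is November 27.
1 March 2023 is a Wednesday, so the first Monday is March 6 and the second is March 13.
Daylight saving runs 27 November 2022 – 13 March 2023; 4 April 2023 is outside that window, so Norir Province is on standard time at UTC−01:30.
17:00 Norir Province + 1h30m = 18:30 UTC.
1 October 2022 is a Saturday, so Sundays fall on 2, 9, 16, 23, 30; the last is October 30.
1 April 2023 is a Saturday, so the first Sunday is April 2 and the fourth is April 23.
At the standard offset (UTC+06:00), 18:30 UTC + 6h = 00:30 Wynide Canton standard time (rolling into the next day, 5 April 2023).
The standard-time date in Wynide Canton, 5 April 2023, falls between 30 October 2022 and 23 April 2023, so daylight saving is in effect and Wynide Canton is at UTC+07:00.
18:30 UTC + 7h = 01:30 Wynide Canton (rolling into the next day, 5 April 2023).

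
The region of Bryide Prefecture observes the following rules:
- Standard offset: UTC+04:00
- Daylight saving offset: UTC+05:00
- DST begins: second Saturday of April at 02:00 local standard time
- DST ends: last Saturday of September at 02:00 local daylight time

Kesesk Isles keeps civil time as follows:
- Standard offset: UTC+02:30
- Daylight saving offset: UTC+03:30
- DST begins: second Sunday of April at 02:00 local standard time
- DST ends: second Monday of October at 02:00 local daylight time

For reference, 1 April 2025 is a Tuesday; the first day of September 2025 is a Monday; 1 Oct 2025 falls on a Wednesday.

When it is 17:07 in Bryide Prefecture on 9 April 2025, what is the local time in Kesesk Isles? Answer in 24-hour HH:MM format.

15:37

1 April 2025 is a Tuesday, so the first Saturday is April 5 and the second is April 12.
1 September 2025 is a Monday, so Saturdays fall on 6, 13, 20, 27; the last is September 27.
9 April 2025 is outside the daylight-saving period (12 April – 27 September), so Bryide Prefecture is on standard time, UTC+04:00.
17:07 Bryide Prefecture − 4h = 13:07 UTC.
1 April 2025 is a Tuesday, so the first Sunday is April 6 and the second is April 13.
1 October 2025 is a Wednesday, so the first Monday is October 6 and the second is October 13.
At the standard offset (UTC+02:30), 13:07 UTC + 2h30m = 15:37 Kesesk Isles standard time.
The standard-time date in Kesesk Isles, 9 April 2025, is outside the daylight-saving period (13 April – 13 October), so Kesesk Isles is on standard time, UTC+02:30.
13:07 UTC + 2h30m = 15:37 Kesesk Isles.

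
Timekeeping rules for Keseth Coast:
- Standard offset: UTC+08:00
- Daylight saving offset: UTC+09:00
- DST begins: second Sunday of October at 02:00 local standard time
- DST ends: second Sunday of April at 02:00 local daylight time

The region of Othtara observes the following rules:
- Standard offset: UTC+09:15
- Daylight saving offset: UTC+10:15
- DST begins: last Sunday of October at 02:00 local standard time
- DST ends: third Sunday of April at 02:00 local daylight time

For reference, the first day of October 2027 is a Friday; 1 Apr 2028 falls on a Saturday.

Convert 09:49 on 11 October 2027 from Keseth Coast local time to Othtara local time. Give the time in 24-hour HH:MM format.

10:04

1 October 2027 is a Friday, so the first Sunday is October 3 and the second is October 10.
1 April 2028 is a Saturday, so the first Sunday is April 2 and the second is April 9.
11 October 2027 falls between 10 October 2027 and 9 April 2028, so daylight saving is in effect and Keseth Coast is at UTC+09:00.
09:49 Keseth Coast − 9h = 00:49 UTC.
1 October 2027 is a Friday, so Sundays fall on 3, 10, 17, 24, 31; the last is October 31.
1 April 2028 is a Saturday, so the first Sunday is April 2 and the third is April 16.
At the standard offset (UTC+09:15), 00:49 UTC + 9h15m = 10:04 Othtara standard time.
Daylight saving runs 31 October 2027 – 16 April 2028; the standard-time date in Othtara, 11 October 2027, is outside that window, so Othtara is on standard time at UTC+09:15.
00:49 UTC + 9h15m = 10:04 Othtara.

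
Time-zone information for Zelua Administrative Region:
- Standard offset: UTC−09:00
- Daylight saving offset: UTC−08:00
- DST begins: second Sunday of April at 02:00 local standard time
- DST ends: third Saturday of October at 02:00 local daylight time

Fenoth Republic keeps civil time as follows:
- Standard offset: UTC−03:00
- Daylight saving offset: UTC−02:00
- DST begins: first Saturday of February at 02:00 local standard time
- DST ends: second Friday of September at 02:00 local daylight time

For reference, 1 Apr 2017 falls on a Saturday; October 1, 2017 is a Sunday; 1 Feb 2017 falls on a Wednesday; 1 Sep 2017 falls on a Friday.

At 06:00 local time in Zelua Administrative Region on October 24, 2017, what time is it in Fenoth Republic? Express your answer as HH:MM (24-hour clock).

12:00

1 April 2017 is a Saturday, so the first Sunday is April 2 and the second is April 9.
1 October 2017 is a Sunday, so the first Saturday is October 7 and the third is October 21.
October 24, 2017 is outside the daylight-saving period (9 April – 21 October), so Zelua Administrative Region is on standard time, UTC−09:00.
06:00 Zelua Administrative Region + 9h = 15:00 UTC.
1 February 2017 is a Wednesday, so the first Saturday is February 4.
1 September 2017 is a Friday, so the first Friday is September 1 and the second is September 8.
At the standard offset (UTC−03:00), 15:00 UTC − 3h = 12:00 Fenoth Republic standard time.
The standard-time date in Fenoth Republic, October 24, 2017, is outside the daylight-saving period (4 February – 8 September), so Fenoth Republic is on standard time, UTC−03:00.
15:00 UTC − 3h = 12:00 Fenoth Republic.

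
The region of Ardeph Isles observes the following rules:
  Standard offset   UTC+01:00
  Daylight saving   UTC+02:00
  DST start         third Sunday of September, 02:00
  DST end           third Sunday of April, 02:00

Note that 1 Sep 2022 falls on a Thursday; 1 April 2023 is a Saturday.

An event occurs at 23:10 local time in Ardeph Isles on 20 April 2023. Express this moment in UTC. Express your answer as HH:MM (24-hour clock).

1 September 2022 is a Thursday, so the first Sunday is September 4 and the third is September 18.
1 April 2023 is a Saturday, so the first Sunday is April 2 and the third is April 16.
20 April 2023 is outside the daylight-saving period (18 September 2022 – 16 April 2023), so Ardeph Isles is on standard time, UTC+01:00.
23:10 local − 1h = 22:10 UTC.

22:10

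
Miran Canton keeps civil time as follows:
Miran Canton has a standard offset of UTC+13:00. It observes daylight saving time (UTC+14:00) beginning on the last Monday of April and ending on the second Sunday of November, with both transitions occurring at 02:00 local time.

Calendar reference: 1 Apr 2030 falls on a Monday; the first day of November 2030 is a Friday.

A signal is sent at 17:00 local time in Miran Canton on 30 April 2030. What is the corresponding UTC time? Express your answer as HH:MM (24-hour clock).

1 April 2030 is a Monday, so Mondays fall on 1, 8, 15, 22, 29; the last is April 29.
1 November 2030 is a Friday, so the first Sunday is November 3 and the second is November 10.
30 April 2030 falls between 29 April and 10 November, so daylight saving is in effect and Miran Canton is at UTC+14:00.
17:00 local − 14h = 03:00 UTC.

03:00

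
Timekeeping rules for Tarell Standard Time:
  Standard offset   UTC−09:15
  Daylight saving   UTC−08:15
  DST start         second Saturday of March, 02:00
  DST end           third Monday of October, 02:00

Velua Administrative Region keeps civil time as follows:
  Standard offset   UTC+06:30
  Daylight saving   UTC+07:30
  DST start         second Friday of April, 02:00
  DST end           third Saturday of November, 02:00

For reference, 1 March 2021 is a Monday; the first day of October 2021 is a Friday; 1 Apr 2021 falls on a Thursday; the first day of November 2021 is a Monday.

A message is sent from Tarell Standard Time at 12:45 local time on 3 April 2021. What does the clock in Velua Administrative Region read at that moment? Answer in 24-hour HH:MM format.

1 March 2021 is a Monday, so the first Saturday is March 6 and the second is March 13.
1 October 2021 is a Friday, so the first Monday is October 4 and the third is October 18.
3 April 2021 falls between 13 March and 18 October, so daylight saving is in effect and Tarell Standard Time is at UTC−08:15.
12:45 Tarell Standard Time + 8h15m = 21:00 UTC.
1 April 2021 is a Thursday, so the first Friday is April 2 and the second is April 9.
1 November 2021 is a Monday, so the first Saturday is November 6 and the third is November 20.
At the standard offset (UTC+06:30), 21:00 UTC + 6h30m = 03:30 Velua Administrative Region standard time (rolling into the next day, 4 April 2021).
Daylight saving runs 9 April – 20 November; the standard-time date in Velua Administrative Region, 4 April 2021, is outside that window, so Velua Administrative Region is on standard time at UTC+06:30.
21:00 UTC + 6h30m = 03:30 Velua Administrative Region (rolling into the next day, 4 April 2021).

03:30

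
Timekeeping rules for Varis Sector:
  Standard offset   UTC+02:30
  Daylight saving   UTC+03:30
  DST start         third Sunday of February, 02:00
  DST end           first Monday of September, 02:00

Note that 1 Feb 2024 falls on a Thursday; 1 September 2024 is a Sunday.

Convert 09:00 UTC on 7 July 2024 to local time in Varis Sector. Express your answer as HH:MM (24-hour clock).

12:30

1 February 2024 is a Thursday, so the first Sunday is February 4 and the third is February 18.
1 September 2024 is a Sunday, so the first Monday is September 2.
At the standard offset (UTC+02:30), 09:00 UTC + 2h30m = 11:30 Varis Sector standard time.
The standard-time date in Varis Sector, 7 July 2024, falls between 18 February and 2 September, so daylight saving is in effect and Varis Sector is at UTC+03:30.
09:00 UTC + 3h30m = 12:30 local.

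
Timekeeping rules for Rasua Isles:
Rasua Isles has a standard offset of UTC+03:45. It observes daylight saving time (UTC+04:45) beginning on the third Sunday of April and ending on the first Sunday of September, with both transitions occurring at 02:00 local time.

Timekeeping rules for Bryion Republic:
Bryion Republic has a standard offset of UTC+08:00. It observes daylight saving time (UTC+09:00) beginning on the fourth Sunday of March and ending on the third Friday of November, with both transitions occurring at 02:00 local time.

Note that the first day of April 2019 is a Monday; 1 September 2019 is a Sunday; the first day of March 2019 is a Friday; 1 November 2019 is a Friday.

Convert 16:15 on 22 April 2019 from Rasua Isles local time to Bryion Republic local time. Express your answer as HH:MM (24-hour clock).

1 April 2019 is a Monday, so the first Sunday is April 7 and the third is April 21.
1 September 2019 is a Sunday, so the first Sunday is September 1.
22 April 2019 lies within the daylight-saving period (21 April – 1 September), so Rasua Isles is on daylight time, UTC+04:45.
16:15 Rasua Isles − 4h45m = 11:30 UTC.
1 March 2019 is a Friday, so the first Sunday is March 3 and the fourth is March 24.
1 November 2019 is a Friday, so the first Friday is November 1 and the third is November 15.
At the standard offset (UTC+08:00), 11:30 UTC + 8h = 19:30 Bryion Republic standard time.
The standard-time date in Bryion Republic, 22 April 2019, lies within the daylight-saving period (24 March – 15 November), so Bryion Republic is on daylight time, UTC+09:00.
11:30 UTC + 9h = 20:30 Bryion Republic.

20:30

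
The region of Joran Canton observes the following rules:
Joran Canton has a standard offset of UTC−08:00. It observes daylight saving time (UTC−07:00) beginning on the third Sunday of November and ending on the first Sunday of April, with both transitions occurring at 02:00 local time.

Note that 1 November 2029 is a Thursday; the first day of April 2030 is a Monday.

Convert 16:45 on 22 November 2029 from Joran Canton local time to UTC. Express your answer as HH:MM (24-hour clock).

1 November 2029 is a Thursday, so the first Sunday is November 4 and the third is November 18.
1 April 2030 is a Monday, so the first Sunday is April 7.
22 November 2029 lies within the daylight-saving period (18 November 2029 – 7 April 2030), so Joran Canton is on daylight time, UTC−07:00.
16:45 local + 7h = 23:45 UTC.

23:45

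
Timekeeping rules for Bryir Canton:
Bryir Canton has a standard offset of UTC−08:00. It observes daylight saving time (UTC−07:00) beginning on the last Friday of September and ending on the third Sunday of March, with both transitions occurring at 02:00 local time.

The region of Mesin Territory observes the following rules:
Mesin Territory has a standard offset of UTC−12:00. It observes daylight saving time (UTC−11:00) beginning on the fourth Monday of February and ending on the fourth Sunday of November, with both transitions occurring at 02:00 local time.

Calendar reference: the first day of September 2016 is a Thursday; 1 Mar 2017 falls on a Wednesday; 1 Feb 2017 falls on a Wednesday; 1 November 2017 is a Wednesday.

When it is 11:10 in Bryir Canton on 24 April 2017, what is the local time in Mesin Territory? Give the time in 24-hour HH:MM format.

08:10

1 September 2016 is a Thursday, so Fridays fall on 2, 9, 16, 23, 30; the last is September 30.
1 March 2017 is a Wednesday, so the first Sunday is March 5 and the third is March 19.
24 April 2017 is outside the daylight-saving period (30 September 2016 – 19 March 2017), so Bryir Canton is on standard time, UTC−08:00.
11:10 Bryir Canton + 8h = 19:10 UTC.
1 February 2017 is a Wednesday, so the first Monday is February 6 and the fourth is February 27.
1 November 2017 is a Wednesday, so the first Sunday is November 5 and the fourth is November 26.
At the standard offset (UTC−12:00), 19:10 UTC − 12h = 07:10 Mesin Territory standard time.
The standard-time date in Mesin Territory, 24 April 2017, falls between 27 February and 26 November, so daylight saving is in effect and Mesin Territory is at UTC−11:00.
19:10 UTC − 11h = 08:10 Mesin Territory.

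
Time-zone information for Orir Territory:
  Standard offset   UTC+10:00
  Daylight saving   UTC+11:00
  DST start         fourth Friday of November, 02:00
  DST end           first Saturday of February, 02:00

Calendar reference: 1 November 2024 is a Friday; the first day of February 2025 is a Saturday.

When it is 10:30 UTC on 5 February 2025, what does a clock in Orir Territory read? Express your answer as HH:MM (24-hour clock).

20:30

1 November 2024 is a Friday, so the first Friday is November 1 and the fourth is November 22.
1 February 2025 is a Saturday, so the first Saturday is February 1.
At the standard offset (UTC+10:00), 10:30 UTC + 10h = 20:30 Orir Territory standard time.
Daylight saving runs 22 November 2024 – 1 February 2025; the standard-time date in Orir Territory, 5 February 2025, is outside that window, so Orir Territory is on standard time at UTC+10:00.
10:30 UTC + 10h = 20:30 local.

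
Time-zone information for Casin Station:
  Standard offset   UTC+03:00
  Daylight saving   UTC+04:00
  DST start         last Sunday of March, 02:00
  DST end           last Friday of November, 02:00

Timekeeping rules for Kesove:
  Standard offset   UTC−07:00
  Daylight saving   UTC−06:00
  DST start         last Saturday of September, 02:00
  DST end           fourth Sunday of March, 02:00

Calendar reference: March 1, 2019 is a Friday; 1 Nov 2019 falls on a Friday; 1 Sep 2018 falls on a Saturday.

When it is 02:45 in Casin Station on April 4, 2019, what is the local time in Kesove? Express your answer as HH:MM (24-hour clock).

1 March 2019 is a Friday, so Sundays fall on 3, 10, 17, 24, 31; the last is March 31.
1 November 2019 is a Friday, so Fridays fall on 1, 8, 15, 22, 29; the last is November 29.
April 4, 2019 falls between 31 March and 29 November, so daylight saving is in effect and Casin Station is at UTC+04:00.
02:45 Casin Station − 4h = 22:45 UTC (rolling into the previous day, 3 April 2019).
1 September 2018 is a Saturday, so Saturdays fall on 1, 8, 15, 22, 29; the last is September 29.
1 March 2019 is a Friday, so the first Sunday is March 3 and the fourth is March 24.
At the standard offset (UTC−07:00), 22:45 UTC − 7h = 15:45 Kesove standard time.
Daylight saving runs 29 September 2018 – 24 March 2019; the standard-time date in Kesove, April 3, 2019, is outside that window, so Kesove is on standard time at UTC−07:00.
22:45 UTC − 7h = 15:45 Kesove.

15:45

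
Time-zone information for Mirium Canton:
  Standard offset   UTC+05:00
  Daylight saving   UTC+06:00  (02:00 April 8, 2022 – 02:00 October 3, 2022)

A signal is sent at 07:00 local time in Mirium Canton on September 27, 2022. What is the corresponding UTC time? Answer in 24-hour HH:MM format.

01:00

September 27, 2022 falls between 8 April and 3 October, so daylight saving is in effect and Mirium Canton is at UTC+06:00.
07:00 local − 6h = 01:00 UTC.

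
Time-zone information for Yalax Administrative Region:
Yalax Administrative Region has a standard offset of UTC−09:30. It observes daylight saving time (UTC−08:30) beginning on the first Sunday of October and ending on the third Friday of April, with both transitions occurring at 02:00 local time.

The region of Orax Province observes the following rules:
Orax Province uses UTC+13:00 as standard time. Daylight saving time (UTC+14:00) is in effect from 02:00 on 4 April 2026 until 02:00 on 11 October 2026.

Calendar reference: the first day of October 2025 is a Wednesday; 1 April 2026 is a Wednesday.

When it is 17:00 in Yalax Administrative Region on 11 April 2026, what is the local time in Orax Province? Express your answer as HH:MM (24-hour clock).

1 October 2025 is a Wednesday, so the first Sunday is October 5.
1 April 2026 is a Wednesday, so the first Friday is April 3 and the third is April 17.
11 April 2026 lies within the daylight-saving period (5 October 2025 – 17 April 2026), so Yalax Administrative Region is on daylight time, UTC−08:30.
17:00 Yalax Administrative Region + 8h30m = 01:30 UTC (rolling into the next day, 12 April 2026).
At the standard offset (UTC+13:00), 01:30 UTC + 13h = 14:30 Orax Province standard time.
The standard-time date in Orax Province, 12 April 2026, falls between 4 April and 11 October, so daylight saving is in effect and Orax Province is at UTC+14:00.
01:30 UTC + 14h = 15:30 Orax Province.

15:30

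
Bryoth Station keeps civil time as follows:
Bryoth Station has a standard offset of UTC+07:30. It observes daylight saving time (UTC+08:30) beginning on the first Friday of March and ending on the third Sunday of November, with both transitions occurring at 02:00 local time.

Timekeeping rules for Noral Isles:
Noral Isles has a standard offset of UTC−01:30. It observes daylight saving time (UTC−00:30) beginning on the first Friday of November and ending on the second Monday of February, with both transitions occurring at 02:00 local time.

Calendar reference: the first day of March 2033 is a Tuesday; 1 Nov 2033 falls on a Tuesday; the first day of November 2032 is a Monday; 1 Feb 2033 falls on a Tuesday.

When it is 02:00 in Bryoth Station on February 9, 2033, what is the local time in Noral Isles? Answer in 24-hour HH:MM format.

1 March 2033 is a Tuesday, so the first Friday is March 4.
1 November 2033 is a Tuesday, so the first Sunday is November 6 and the third is November 20.
February 9, 2033 is outside the daylight-saving period (4 March – 20 November), so Bryoth Station is on standard time, UTC+07:30.
02:00 Bryoth Station − 7h30m = 18:30 UTC (rolling into the previous day, 8 February 2033).
1 November 2032 is a Monday, so the first Friday is November 5.
1 February 2033 is a Tuesday, so the first Monday is February 7 and the second is February 14.
At the standard offset (UTC−01:30), 18:30 UTC − 1h30m = 17:00 Noral Isles standard time.
Daylight saving runs 5 November 2032 – 14 February 2033; the standard-time date in Noral Isles, February 8, 2033, is inside that window, so Noral Isles is at UTC−00:30.
18:30 UTC − 0h30m = 18:00 Noral Isles.

18:00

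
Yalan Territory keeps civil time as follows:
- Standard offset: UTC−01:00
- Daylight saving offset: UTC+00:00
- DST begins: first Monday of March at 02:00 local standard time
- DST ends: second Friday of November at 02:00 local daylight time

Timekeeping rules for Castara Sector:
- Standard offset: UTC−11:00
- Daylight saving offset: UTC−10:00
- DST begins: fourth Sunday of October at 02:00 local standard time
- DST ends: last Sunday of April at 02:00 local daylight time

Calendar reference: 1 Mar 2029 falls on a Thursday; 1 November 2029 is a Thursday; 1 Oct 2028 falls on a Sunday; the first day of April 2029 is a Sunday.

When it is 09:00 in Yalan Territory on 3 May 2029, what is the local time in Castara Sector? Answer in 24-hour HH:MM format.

22:00

1 March 2029 is a Thursday, so the first Monday is March 5.
1 November 2029 is a Thursday, so the first Friday is November 2 and the second is November 9.
Daylight saving runs 5 March – 9 November; 3 May 2029 is inside that window, so Yalan Territory is at UTC+00:00.
09:00 Yalan Territory − 0h = 09:00 UTC.
1 October 2028 is a Sunday, so the first Sunday is October 1 and the fourth is October 22.
1 April 2029 is a Sunday, so Sundays fall on 1, 8, 15, 22, 29; the last is April 29.
At the standard offset (UTC−11:00), 09:00 UTC − 11h = 22:00 Castara Sector standard time (rolling into the previous day, 2 May 2029).
The standard-time date in Castara Sector, 2 May 2029, is outside the daylight-saving period (22 October 2028 – 29 April 2029), so Castara Sector is on standard time, UTC−11:00.
09:00 UTC − 11h = 22:00 Castara Sector (rolling into the previous day, 2 May 2029).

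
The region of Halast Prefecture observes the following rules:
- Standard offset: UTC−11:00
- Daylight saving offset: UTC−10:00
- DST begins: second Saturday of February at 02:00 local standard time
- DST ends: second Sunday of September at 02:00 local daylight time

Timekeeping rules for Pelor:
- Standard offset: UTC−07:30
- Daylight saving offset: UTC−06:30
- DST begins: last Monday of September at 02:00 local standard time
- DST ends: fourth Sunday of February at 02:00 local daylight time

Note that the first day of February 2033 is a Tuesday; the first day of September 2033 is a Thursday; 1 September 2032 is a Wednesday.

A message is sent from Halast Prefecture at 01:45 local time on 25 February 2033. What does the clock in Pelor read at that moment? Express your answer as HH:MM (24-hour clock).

05:15

1 February 2033 is a Tuesday, so the first Saturday is February 5 and the second is February 12.
1 September 2033 is a Thursday, so the first Sunday is September 4 and the second is September 11.
Daylight saving runs 12 February – 11 September; 25 February 2033 is inside that window, so Halast Prefecture is at UTC−10:00.
01:45 Halast Prefecture + 10h = 11:45 UTC.
1 September 2032 is a Wednesday, so Mondays fall on 6, 13, 20, 27; the last is September 27.
1 February 2033 is a Tuesday, so the first Sunday is February 6 and the fourth is February 27.
At the standard offset (UTC−07:30), 11:45 UTC − 7h30m = 04:15 Pelor standard time.
Daylight saving runs 27 September 2032 – 27 February 2033; the standard-time date in Pelor, 25 February 2033, is inside that window, so Pelor is at UTC−06:30.
11:45 UTC − 6h30m = 05:15 Pelor.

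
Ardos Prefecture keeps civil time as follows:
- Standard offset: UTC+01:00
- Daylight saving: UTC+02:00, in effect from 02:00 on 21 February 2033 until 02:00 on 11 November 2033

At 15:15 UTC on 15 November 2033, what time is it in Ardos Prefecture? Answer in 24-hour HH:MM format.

16:15

At the standard offset (UTC+01:00), 15:15 UTC + 1h = 16:15 Ardos Prefecture standard time.
The standard-time date in Ardos Prefecture, 15 November 2033, is outside the daylight-saving period (21 February – 11 November), so Ardos Prefecture is on standard time, UTC+01:00.
15:15 UTC + 1h = 16:15 local.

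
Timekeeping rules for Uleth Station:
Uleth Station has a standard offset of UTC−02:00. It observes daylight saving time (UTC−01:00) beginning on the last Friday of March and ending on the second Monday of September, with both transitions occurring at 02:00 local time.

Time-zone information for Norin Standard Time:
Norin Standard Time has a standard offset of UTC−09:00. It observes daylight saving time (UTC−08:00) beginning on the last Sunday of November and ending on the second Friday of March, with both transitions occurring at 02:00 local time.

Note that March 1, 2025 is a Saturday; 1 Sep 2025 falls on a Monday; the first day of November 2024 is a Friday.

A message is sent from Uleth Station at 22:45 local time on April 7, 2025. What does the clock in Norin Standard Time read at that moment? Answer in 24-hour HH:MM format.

1 March 2025 is a Saturday, so Fridays fall on 7, 14, 21, 28; the last is March 28.
1 September 2025 is a Monday, so the first Monday is September 1 and the second is September 8.
April 7, 2025 falls between 28 March and 8 September, so daylight saving is in effect and Uleth Station is at UTC−01:00.
22:45 Uleth Station + 1h = 23:45 UTC.
1 November 2024 is a Friday, so Sundays fall on 3, 10, 17, 24; the last is November 24.
1 March 2025 is a Saturday, so the first Friday is March 7 and the second is March 14.
At the standard offset (UTC−09:00), 23:45 UTC − 9h = 14:45 Norin Standard Time standard time.
The standard-time date in Norin Standard Time, April 7, 2025, does not fall between 24 November 2024 and 14 March 2025, so daylight saving is not in effect and Norin Standard Time is at UTC−09:00.
23:45 UTC − 9h = 14:45 Norin Standard Time.

14:45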